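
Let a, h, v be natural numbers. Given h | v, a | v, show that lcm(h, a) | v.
h | v and a | v. Because lcm divides any common multiple, lcm(h, a) | v.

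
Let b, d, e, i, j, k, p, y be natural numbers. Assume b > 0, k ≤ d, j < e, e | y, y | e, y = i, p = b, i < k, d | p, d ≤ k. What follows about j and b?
j < b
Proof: e | y and y | e, hence e = y. From y = i, e = i. j < e, so j < i. Because k ≤ d and d ≤ k, k = d. Since i < k, i < d. Because p = b and d | p, d | b. b > 0, so d ≤ b. Since i < d, i < b. j < i, so j < b.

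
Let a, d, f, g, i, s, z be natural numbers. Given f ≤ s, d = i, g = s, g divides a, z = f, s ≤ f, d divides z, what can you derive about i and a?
i divides a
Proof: From f ≤ s and s ≤ f, f = s. z = f, so z = s. d divides z, so d divides s. g = s and g divides a, so s divides a. d divides s, so d divides a. Since d = i, i divides a.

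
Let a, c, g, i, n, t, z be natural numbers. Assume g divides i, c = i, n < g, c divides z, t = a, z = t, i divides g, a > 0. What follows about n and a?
n < a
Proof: From i divides g and g divides i, i = g. c = i, so c = g. z = t and c divides z, therefore c divides t. t = a, so c divides a. c = g, so g divides a. a > 0, so g ≤ a. Since n < g, n < a.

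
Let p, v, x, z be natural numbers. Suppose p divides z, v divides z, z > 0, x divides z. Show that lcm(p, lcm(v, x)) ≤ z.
v divides z and x divides z, hence lcm(v, x) divides z. Since p divides z, lcm(p, lcm(v, x)) divides z. Since z > 0, lcm(p, lcm(v, x)) ≤ z.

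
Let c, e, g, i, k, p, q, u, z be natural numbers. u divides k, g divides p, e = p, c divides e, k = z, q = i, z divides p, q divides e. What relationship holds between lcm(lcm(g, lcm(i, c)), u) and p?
lcm(lcm(g, lcm(i, c)), u) divides p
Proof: q = i and q divides e, so i divides e. c divides e, so lcm(i, c) divides e. e = p, so lcm(i, c) divides p. g divides p, so lcm(g, lcm(i, c)) divides p. Because k = z and u divides k, u divides z. z divides p, so u divides p. Because lcm(g, lcm(i, c)) divides p, lcm(lcm(g, lcm(i, c)), u) divides p.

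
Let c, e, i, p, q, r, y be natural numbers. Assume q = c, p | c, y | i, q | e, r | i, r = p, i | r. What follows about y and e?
y | e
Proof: i | r and r | i, hence i = r. r = p, so i = p. From y | i, y | p. p | c, so y | c. q = c and q | e, hence c | e. y | c, so y | e.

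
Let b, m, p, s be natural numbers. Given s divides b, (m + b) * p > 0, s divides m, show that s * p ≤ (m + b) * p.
Because s divides m and s divides b, s divides m + b. Then s * p divides (m + b) * p. (m + b) * p > 0, so s * p ≤ (m + b) * p.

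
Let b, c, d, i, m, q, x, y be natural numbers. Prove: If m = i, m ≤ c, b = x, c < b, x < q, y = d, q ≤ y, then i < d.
b = x and c < b, so c < x. Since m ≤ c, m < x. From m = i, i < x. y = d and q ≤ y, thus q ≤ d. Since x < q, x < d. Since i < x, i < d.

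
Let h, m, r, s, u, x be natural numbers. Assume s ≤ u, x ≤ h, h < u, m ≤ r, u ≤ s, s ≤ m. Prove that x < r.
u ≤ s and s ≤ u, hence u = s. Since h < u, h < s. From x ≤ h, x < s. s ≤ m and m ≤ r, hence s ≤ r. Since x < s, x < r.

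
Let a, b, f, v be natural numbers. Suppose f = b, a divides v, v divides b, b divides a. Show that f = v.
b divides a and a divides v, hence b divides v. Since v divides b, b = v. Since f = b, f = v.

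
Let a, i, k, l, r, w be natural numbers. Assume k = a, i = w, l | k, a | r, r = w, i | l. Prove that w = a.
Because i = w and i | l, w | l. k = a and l | k, so l | a. Because w | l, w | a. From r = w and a | r, a | w. Since w | a, w = a.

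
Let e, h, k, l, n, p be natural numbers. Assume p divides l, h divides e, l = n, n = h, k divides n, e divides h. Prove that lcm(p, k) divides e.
h divides e and e divides h, thus h = e. n = h, so n = e. l = n and p divides l, therefore p divides n. Since k divides n, lcm(p, k) divides n. Since n = e, lcm(p, k) divides e.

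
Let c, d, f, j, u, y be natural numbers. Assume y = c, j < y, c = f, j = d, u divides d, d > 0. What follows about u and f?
u < f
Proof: u divides d and d > 0, therefore u ≤ d. y = c and c = f, hence y = f. j = d and j < y, therefore d < y. Since y = f, d < f. Because u ≤ d, u < f.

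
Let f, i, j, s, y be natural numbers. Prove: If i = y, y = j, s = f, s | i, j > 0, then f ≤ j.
Because i = y and y = j, i = j. Since s = f and s | i, f | i. Because i = j, f | j. j > 0, so f ≤ j.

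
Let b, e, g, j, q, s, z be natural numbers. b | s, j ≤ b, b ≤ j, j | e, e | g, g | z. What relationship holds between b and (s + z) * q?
b | (s + z) * q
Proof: Because j ≤ b and b ≤ j, j = b. Since j | e and e | g, j | g. g | z, so j | z. Since j = b, b | z. b | s, so b | s + z. Then b | (s + z) * q.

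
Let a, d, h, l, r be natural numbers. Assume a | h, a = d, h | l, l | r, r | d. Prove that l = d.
Since l | r and r | d, l | d. From a | h and h | l, a | l. a = d, so d | l. l | d, so l = d.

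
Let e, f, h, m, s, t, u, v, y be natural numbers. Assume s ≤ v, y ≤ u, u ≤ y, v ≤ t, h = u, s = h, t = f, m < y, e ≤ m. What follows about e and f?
e < f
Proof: y ≤ u and u ≤ y, hence y = u. e ≤ m and m < y, hence e < y. y = u, so e < u. Since s = h and s ≤ v, h ≤ v. Since v ≤ t, h ≤ t. t = f, so h ≤ f. From h = u, u ≤ f. e < u, so e < f.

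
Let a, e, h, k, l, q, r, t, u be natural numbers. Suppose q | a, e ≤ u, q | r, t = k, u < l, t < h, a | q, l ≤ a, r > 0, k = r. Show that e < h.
Because a | q and q | a, a = q. u < l and l ≤ a, thus u < a. a = q, so u < q. From q | r and r > 0, q ≤ r. Since u < q, u < r. From t = k and k = r, t = r. Since t < h, r < h. Since u < r, u < h. Since e ≤ u, e < h.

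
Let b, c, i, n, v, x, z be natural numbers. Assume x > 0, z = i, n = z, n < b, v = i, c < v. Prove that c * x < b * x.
v = i and c < v, thus c < i. Since n = z and z = i, n = i. Since n < b, i < b. Since c < i, c < b. Using x > 0, by multiplying by a positive, c * x < b * x.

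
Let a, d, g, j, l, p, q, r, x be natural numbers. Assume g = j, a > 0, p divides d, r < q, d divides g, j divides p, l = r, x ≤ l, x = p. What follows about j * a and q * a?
j * a < q * a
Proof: g = j and d divides g, hence d divides j. p divides d, so p divides j. Since j divides p, p = j. x = p, so x = j. l = r and x ≤ l, so x ≤ r. x = j, so j ≤ r. r < q, so j < q. Since a > 0, by multiplying by a positive, j * a < q * a.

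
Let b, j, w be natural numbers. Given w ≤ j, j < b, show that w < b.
Since w ≤ j and j < b, by transitivity, w < b.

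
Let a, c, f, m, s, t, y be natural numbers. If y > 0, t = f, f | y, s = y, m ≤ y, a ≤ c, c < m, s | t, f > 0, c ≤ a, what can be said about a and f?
a < f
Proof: Because c ≤ a and a ≤ c, c = a. s = y and s | t, therefore y | t. Because t = f, y | f. Since f > 0, y ≤ f. f | y and y > 0, hence f ≤ y. y ≤ f, so y = f. From c < m and m ≤ y, c < y. Since y = f, c < f. Since c = a, a < f.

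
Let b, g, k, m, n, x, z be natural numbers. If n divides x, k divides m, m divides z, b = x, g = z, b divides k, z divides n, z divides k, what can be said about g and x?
g = x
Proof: z divides n and n divides x, hence z divides x. k divides m and m divides z, so k divides z. z divides k, so k = z. Since b divides k, b divides z. From b = x, x divides z. z divides x, so z = x. From g = z, g = x.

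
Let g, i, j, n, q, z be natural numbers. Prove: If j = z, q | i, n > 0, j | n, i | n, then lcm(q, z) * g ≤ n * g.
q | i and i | n, therefore q | n. Since j = z and j | n, z | n. q | n, so lcm(q, z) | n. From n > 0, lcm(q, z) ≤ n. Then lcm(q, z) * g ≤ n * g.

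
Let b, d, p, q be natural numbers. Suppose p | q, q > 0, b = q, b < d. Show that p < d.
p | q and q > 0, thus p ≤ q. b = q and b < d, thus q < d. Since p ≤ q, p < d.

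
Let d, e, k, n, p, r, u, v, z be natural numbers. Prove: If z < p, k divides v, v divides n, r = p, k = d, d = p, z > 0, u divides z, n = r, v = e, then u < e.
k = d and d = p, therefore k = p. Since k divides v, p divides v. n = r and v divides n, so v divides r. Since r = p, v divides p. p divides v, so p = v. v = e, so p = e. From u divides z and z > 0, u ≤ z. z < p, so u < p. Since p = e, u < e.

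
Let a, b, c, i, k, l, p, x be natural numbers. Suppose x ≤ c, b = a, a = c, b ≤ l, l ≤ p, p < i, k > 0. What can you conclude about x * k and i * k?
x * k < i * k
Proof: b = a and a = c, therefore b = c. l ≤ p and p < i, hence l < i. Since b ≤ l, b < i. Since b = c, c < i. x ≤ c, so x < i. Since k > 0, by multiplying by a positive, x * k < i * k.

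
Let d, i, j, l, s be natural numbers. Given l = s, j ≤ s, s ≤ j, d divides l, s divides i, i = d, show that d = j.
From l = s and d divides l, d divides s. Since i = d and s divides i, s divides d. Since d divides s, d = s. Because s ≤ j and j ≤ s, s = j. Since d = s, d = j.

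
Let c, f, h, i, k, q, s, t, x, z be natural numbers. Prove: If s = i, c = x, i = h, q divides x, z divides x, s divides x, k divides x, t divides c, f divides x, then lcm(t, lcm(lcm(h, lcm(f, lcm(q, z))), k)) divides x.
c = x and t divides c, so t divides x. Because s = i and i = h, s = h. Since s divides x, h divides x. From q divides x and z divides x, lcm(q, z) divides x. Since f divides x, lcm(f, lcm(q, z)) divides x. h divides x, so lcm(h, lcm(f, lcm(q, z))) divides x. Since k divides x, lcm(lcm(h, lcm(f, lcm(q, z))), k) divides x. t divides x, so lcm(t, lcm(lcm(h, lcm(f, lcm(q, z))), k)) divides x.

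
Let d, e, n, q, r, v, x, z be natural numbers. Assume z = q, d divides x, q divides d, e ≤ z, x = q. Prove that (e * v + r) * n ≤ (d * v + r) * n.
x = q and d divides x, therefore d divides q. Since q divides d, q = d. Since z = q, z = d. Since e ≤ z, e ≤ d. By multiplying by a non-negative, e * v ≤ d * v. Then e * v + r ≤ d * v + r. By multiplying by a non-negative, (e * v + r) * n ≤ (d * v + r) * n.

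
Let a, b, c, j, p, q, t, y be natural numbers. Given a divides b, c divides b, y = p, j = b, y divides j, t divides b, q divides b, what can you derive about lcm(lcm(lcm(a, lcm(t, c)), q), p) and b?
lcm(lcm(lcm(a, lcm(t, c)), q), p) divides b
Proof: t divides b and c divides b, therefore lcm(t, c) divides b. Since a divides b, lcm(a, lcm(t, c)) divides b. q divides b, so lcm(lcm(a, lcm(t, c)), q) divides b. Since j = b and y divides j, y divides b. Since y = p, p divides b. Since lcm(lcm(a, lcm(t, c)), q) divides b, lcm(lcm(lcm(a, lcm(t, c)), q), p) divides b.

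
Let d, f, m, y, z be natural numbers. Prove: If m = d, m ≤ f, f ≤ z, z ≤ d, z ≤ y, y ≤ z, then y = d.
Because m = d and m ≤ f, d ≤ f. From f ≤ z, d ≤ z. Since z ≤ d, d = z. Since z ≤ y and y ≤ z, z = y. d = z, so d = y. Then y = d.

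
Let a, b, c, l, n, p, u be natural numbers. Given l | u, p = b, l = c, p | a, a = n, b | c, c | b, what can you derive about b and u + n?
b | u + n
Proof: Since c | b and b | c, c = b. l = c, so l = b. l | u, so b | u. Because a = n and p | a, p | n. p = b, so b | n. Since b | u, b | u + n.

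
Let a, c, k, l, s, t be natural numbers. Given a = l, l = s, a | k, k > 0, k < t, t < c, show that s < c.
a = l and l = s, thus a = s. a | k and k > 0, therefore a ≤ k. a = s, so s ≤ k. k < t and t < c, thus k < c. Since s ≤ k, s < c.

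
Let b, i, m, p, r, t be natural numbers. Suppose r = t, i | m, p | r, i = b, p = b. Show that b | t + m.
p = b and p | r, therefore b | r. Since r = t, b | t. Since i = b and i | m, b | m. Since b | t, b | t + m.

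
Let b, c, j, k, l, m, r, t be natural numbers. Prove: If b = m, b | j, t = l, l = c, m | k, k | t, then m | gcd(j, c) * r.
b = m and b | j, therefore m | j. t = l and k | t, so k | l. Since m | k, m | l. l = c, so m | c. m | j, so m | gcd(j, c). Then m | gcd(j, c) * r.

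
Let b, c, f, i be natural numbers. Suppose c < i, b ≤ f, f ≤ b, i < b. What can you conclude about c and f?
c < f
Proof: From b ≤ f and f ≤ b, b = f. From c < i and i < b, c < b. Because b = f, c < f.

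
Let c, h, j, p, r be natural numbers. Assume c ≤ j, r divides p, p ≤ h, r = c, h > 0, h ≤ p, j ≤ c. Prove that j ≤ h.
c ≤ j and j ≤ c, thus c = j. r = c, so r = j. Because p ≤ h and h ≤ p, p = h. Since r divides p, r divides h. Since r = j, j divides h. h > 0, so j ≤ h.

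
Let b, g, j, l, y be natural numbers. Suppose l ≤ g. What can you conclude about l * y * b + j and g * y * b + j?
l * y * b + j ≤ g * y * b + j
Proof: l ≤ g, therefore l * y ≤ g * y. Then l * y * b ≤ g * y * b. Then l * y * b + j ≤ g * y * b + j.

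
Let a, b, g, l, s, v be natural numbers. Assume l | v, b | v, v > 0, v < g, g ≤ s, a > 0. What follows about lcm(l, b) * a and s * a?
lcm(l, b) * a < s * a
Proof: Since l | v and b | v, lcm(l, b) | v. v > 0, so lcm(l, b) ≤ v. v < g and g ≤ s, therefore v < s. From lcm(l, b) ≤ v, lcm(l, b) < s. Since a > 0, lcm(l, b) * a < s * a.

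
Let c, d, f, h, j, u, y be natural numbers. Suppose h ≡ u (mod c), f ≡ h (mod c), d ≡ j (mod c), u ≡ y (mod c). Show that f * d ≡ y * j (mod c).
f ≡ h (mod c) and h ≡ u (mod c), thus f ≡ u (mod c). Since u ≡ y (mod c), f ≡ y (mod c). d ≡ j (mod c), so f * d ≡ y * j (mod c).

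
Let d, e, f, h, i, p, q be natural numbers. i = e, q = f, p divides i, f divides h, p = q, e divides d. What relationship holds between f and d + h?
f divides d + h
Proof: i = e and p divides i, so p divides e. p = q, so q divides e. e divides d, so q divides d. Since q = f, f divides d. From f divides h, f divides d + h.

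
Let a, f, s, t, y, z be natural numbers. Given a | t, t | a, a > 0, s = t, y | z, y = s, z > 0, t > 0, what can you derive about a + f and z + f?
a + f ≤ z + f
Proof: t | a and a > 0, so t ≤ a. a | t and t > 0, thus a ≤ t. Since t ≤ a, t = a. y = s and s = t, thus y = t. y | z and z > 0, hence y ≤ z. y = t, so t ≤ z. t = a, so a ≤ z. Then a + f ≤ z + f.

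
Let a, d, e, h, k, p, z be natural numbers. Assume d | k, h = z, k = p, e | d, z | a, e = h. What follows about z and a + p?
z | a + p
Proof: k = p and d | k, therefore d | p. Because e | d, e | p. Because e = h, h | p. h = z, so z | p. z | a, so z | a + p.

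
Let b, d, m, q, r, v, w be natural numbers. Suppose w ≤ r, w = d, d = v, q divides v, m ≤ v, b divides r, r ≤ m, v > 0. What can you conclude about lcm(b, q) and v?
lcm(b, q) ≤ v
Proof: r ≤ m and m ≤ v, therefore r ≤ v. w = d and d = v, hence w = v. From w ≤ r, v ≤ r. r ≤ v, so r = v. b divides r, so b divides v. q divides v, so lcm(b, q) divides v. v > 0, so lcm(b, q) ≤ v.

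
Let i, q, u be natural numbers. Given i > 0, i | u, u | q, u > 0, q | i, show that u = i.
u | q and q | i, hence u | i. Since i > 0, u ≤ i. i | u and u > 0, therefore i ≤ u. Since u ≤ i, u = i.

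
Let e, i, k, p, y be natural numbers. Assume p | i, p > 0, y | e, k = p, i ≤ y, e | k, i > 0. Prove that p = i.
From k = p and e | k, e | p. y | e, so y | p. Since p > 0, y ≤ p. From i ≤ y, i ≤ p. Because p | i and i > 0, p ≤ i. i ≤ p, so i = p. Then p = i.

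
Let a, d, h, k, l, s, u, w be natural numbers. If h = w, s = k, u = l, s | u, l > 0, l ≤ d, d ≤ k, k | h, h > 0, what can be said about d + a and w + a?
d + a ≤ w + a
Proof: u = l and s | u, thus s | l. Since s = k, k | l. l > 0, so k ≤ l. l ≤ d, so k ≤ d. d ≤ k, so k = d. k | h, so d | h. h > 0, so d ≤ h. Since h = w, d ≤ w. Then d + a ≤ w + a.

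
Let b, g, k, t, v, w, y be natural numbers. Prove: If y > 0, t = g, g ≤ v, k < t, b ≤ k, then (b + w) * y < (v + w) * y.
t = g and k < t, hence k < g. b ≤ k, so b < g. g ≤ v, so b < v. Then b + w < v + w. Because y > 0, (b + w) * y < (v + w) * y.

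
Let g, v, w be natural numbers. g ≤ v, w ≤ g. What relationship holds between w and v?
w ≤ v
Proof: From w ≤ g and g ≤ v, by transitivity, w ≤ v.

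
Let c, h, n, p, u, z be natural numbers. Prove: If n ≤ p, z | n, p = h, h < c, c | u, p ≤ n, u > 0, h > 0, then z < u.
n ≤ p and p ≤ n, therefore n = p. Since p = h, n = h. Because z | n, z | h. Since h > 0, z ≤ h. c | u and u > 0, therefore c ≤ u. From h < c, h < u. Because z ≤ h, z < u.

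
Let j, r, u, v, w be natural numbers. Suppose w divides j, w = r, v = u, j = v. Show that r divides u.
j = v and v = u, therefore j = u. w = r and w divides j, therefore r divides j. j = u, so r divides u.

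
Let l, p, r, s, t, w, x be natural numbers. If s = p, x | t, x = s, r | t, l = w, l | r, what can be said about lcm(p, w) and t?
lcm(p, w) | t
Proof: x = s and s = p, therefore x = p. x | t, so p | t. l | r and r | t, therefore l | t. l = w, so w | t. Since p | t, lcm(p, w) | t.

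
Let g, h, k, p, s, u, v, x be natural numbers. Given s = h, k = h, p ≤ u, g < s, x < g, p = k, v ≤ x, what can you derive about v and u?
v < u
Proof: Since v ≤ x and x < g, v < g. g < s, so v < s. From s = h, v < h. p = k and p ≤ u, thus k ≤ u. Because k = h, h ≤ u. v < h, so v < u.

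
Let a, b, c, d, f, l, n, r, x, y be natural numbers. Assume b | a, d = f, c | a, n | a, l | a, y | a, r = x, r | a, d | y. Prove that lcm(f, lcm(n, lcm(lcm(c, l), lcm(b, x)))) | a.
From d | y and y | a, d | a. From d = f, f | a. c | a and l | a, therefore lcm(c, l) | a. r = x and r | a, so x | a. Since b | a, lcm(b, x) | a. lcm(c, l) | a, so lcm(lcm(c, l), lcm(b, x)) | a. n | a, so lcm(n, lcm(lcm(c, l), lcm(b, x))) | a. f | a, so lcm(f, lcm(n, lcm(lcm(c, l), lcm(b, x)))) | a.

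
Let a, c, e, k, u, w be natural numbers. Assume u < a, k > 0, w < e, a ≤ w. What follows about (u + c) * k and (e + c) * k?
(u + c) * k < (e + c) * k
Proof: a ≤ w and w < e, hence a < e. u < a, so u < e. Then u + c < e + c. Combined with k > 0, by multiplying by a positive, (u + c) * k < (e + c) * k.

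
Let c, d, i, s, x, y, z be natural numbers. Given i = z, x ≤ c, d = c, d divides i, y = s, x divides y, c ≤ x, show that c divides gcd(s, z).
x ≤ c and c ≤ x, thus x = c. y = s and x divides y, thus x divides s. x = c, so c divides s. Because d = c and d divides i, c divides i. i = z, so c divides z. Since c divides s, c divides gcd(s, z).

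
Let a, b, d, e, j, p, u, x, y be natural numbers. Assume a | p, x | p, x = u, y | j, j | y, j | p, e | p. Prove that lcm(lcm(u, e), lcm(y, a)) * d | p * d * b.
x = u and x | p, thus u | p. Since e | p, lcm(u, e) | p. Because j | y and y | j, j = y. Since j | p, y | p. Since a | p, lcm(y, a) | p. lcm(u, e) | p, so lcm(lcm(u, e), lcm(y, a)) | p. Then lcm(lcm(u, e), lcm(y, a)) * d | p * d. Then lcm(lcm(u, e), lcm(y, a)) * d | p * d * b.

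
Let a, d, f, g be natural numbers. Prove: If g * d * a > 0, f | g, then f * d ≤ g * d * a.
f | g, so f * d | g * d. Then f * d | g * d * a. From g * d * a > 0, f * d ≤ g * d * a.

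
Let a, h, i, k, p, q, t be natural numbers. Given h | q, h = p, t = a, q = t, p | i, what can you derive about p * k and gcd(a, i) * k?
p * k | gcd(a, i) * k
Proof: Because q = t and t = a, q = a. From h = p and h | q, p | q. Since q = a, p | a. Because p | i, p | gcd(a, i). Then p * k | gcd(a, i) * k.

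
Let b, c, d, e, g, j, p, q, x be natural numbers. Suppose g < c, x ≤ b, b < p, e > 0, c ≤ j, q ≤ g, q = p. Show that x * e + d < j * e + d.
x ≤ b and b < p, so x < p. From q ≤ g and g < c, q < c. Since q = p, p < c. From x < p, x < c. c ≤ j, so x < j. From e > 0, by multiplying by a positive, x * e < j * e. Then x * e + d < j * e + d.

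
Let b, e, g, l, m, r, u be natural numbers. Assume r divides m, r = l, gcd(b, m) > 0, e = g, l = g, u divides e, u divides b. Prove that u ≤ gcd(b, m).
e = g and u divides e, so u divides g. Because r = l and l = g, r = g. r divides m, so g divides m. Because u divides g, u divides m. u divides b, so u divides gcd(b, m). Since gcd(b, m) > 0, u ≤ gcd(b, m).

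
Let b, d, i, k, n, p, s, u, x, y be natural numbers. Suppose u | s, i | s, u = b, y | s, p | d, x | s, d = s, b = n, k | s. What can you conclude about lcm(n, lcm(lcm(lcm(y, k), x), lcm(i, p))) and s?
lcm(n, lcm(lcm(lcm(y, k), x), lcm(i, p))) | s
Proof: u = b and b = n, thus u = n. Since u | s, n | s. y | s and k | s, so lcm(y, k) | s. Since x | s, lcm(lcm(y, k), x) | s. d = s and p | d, therefore p | s. i | s, so lcm(i, p) | s. Since lcm(lcm(y, k), x) | s, lcm(lcm(lcm(y, k), x), lcm(i, p)) | s. Since n | s, lcm(n, lcm(lcm(lcm(y, k), x), lcm(i, p))) | s.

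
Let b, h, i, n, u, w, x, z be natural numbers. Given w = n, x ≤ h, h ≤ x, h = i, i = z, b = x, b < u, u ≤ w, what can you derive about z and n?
z < n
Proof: Because x ≤ h and h ≤ x, x = h. Since h = i, x = i. Since i = z, x = z. From b = x and b < u, x < u. x = z, so z < u. Since u ≤ w, z < w. w = n, so z < n.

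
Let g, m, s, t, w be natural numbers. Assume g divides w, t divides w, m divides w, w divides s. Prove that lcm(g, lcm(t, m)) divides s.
t divides w and m divides w, so lcm(t, m) divides w. g divides w, so lcm(g, lcm(t, m)) divides w. w divides s, so lcm(g, lcm(t, m)) divides s.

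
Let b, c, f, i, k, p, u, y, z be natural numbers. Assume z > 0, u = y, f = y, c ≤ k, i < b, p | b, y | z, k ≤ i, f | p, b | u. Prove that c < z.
From c ≤ k and k ≤ i, c ≤ i. i < b, so c < b. Because f = y and f | p, y | p. Since p | b, y | b. From u = y and b | u, b | y. Because y | b, y = b. Since y | z, b | z. z > 0, so b ≤ z. c < b, so c < z.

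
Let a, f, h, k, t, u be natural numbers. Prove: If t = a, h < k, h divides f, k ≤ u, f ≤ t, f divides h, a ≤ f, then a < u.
Since h divides f and f divides h, h = f. t = a and f ≤ t, thus f ≤ a. Because a ≤ f, f = a. From h = f, h = a. Since h < k and k ≤ u, h < u. Since h = a, a < u.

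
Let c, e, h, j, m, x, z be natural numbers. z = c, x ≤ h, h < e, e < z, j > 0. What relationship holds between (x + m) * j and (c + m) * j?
(x + m) * j < (c + m) * j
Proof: x ≤ h and h < e, hence x < e. From e < z, x < z. Since z = c, x < c. Then x + m < c + m. Since j > 0, by multiplying by a positive, (x + m) * j < (c + m) * j.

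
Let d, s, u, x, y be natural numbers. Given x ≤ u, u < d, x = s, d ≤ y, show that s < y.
x = s and x ≤ u, hence s ≤ u. u < d, so s < d. d ≤ y, so s < y.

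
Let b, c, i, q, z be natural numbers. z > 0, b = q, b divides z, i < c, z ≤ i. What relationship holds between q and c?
q < c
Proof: b = q and b divides z, therefore q divides z. z > 0, so q ≤ z. Since z ≤ i, q ≤ i. Since i < c, q < c.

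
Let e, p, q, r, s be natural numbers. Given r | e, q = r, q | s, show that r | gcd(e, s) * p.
q = r and q | s, hence r | s. From r | e, r | gcd(e, s). Then r | gcd(e, s) * p.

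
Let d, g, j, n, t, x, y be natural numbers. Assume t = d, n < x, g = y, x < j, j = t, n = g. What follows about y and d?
y < d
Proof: n = g and g = y, therefore n = y. n < x, so y < x. j = t and x < j, therefore x < t. t = d, so x < d. y < x, so y < d.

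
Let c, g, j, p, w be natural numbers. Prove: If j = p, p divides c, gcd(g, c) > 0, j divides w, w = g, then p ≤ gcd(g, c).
Because w = g and j divides w, j divides g. j = p, so p divides g. p divides c, so p divides gcd(g, c). Since gcd(g, c) > 0, p ≤ gcd(g, c).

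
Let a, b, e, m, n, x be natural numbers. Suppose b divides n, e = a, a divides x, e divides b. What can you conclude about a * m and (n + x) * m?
a * m divides (n + x) * m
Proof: e divides b and b divides n, therefore e divides n. Since e = a, a divides n. Since a divides x, a divides n + x. Then a * m divides (n + x) * m.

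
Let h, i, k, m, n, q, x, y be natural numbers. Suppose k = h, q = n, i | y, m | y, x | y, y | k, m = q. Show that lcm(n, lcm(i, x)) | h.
m = q and q = n, so m = n. Since m | y, n | y. Because i | y and x | y, lcm(i, x) | y. Since n | y, lcm(n, lcm(i, x)) | y. Because k = h and y | k, y | h. Since lcm(n, lcm(i, x)) | y, lcm(n, lcm(i, x)) | h.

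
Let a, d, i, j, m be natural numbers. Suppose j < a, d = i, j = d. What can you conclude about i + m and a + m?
i + m < a + m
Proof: j = d and d = i, so j = i. Since j < a, i < a. Then i + m < a + m.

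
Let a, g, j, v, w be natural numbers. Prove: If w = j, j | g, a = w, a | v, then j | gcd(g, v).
Because a = w and a | v, w | v. Since w = j, j | v. j | g, so j | gcd(g, v).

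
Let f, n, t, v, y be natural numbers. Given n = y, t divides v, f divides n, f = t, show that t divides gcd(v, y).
Since n = y and f divides n, f divides y. f = t, so t divides y. t divides v, so t divides gcd(v, y).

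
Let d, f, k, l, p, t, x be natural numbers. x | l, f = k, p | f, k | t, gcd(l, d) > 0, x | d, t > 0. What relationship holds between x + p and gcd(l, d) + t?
x + p ≤ gcd(l, d) + t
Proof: Since x | l and x | d, x | gcd(l, d). gcd(l, d) > 0, so x ≤ gcd(l, d). From f = k and p | f, p | k. k | t, so p | t. Since t > 0, p ≤ t. Since x ≤ gcd(l, d), x + p ≤ gcd(l, d) + t.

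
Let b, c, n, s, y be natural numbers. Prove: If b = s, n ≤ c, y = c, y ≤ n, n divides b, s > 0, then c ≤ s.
Because y = c and y ≤ n, c ≤ n. n ≤ c, so n = c. n divides b, so c divides b. b = s, so c divides s. s > 0, so c ≤ s.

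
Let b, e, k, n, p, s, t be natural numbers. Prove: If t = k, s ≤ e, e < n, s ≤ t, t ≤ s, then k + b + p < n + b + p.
s ≤ t and t ≤ s, hence s = t. s ≤ e, so t ≤ e. Since e < n, t < n. t = k, so k < n. Then k + b < n + b. Then k + b + p < n + b + p.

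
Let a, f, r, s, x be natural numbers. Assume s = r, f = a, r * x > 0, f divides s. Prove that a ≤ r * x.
Because s = r and f divides s, f divides r. f = a, so a divides r. Then a divides r * x. Since r * x > 0, a ≤ r * x.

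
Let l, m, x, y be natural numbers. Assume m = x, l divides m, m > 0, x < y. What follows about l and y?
l < y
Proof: Because l divides m and m > 0, l ≤ m. m = x, so l ≤ x. Since x < y, l < y.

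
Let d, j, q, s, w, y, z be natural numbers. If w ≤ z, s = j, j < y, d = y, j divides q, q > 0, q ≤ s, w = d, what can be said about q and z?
q < z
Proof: Because j divides q and q > 0, j ≤ q. s = j and q ≤ s, hence q ≤ j. j ≤ q, so j = q. Because w = d and w ≤ z, d ≤ z. Since d = y, y ≤ z. j < y, so j < z. j = q, so q < z.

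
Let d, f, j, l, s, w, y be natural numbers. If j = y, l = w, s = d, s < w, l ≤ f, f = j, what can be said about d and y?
d < y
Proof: Since f = j and j = y, f = y. l ≤ f, so l ≤ y. Since l = w, w ≤ y. s < w, so s < y. s = d, so d < y.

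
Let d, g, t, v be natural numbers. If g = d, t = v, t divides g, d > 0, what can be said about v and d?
v ≤ d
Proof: t = v and t divides g, thus v divides g. g = d, so v divides d. d > 0, so v ≤ d.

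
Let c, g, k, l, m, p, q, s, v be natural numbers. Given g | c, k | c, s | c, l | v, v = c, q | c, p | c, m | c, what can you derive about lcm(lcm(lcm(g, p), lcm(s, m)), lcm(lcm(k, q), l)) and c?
lcm(lcm(lcm(g, p), lcm(s, m)), lcm(lcm(k, q), l)) | c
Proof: Because g | c and p | c, lcm(g, p) | c. Because s | c and m | c, lcm(s, m) | c. From lcm(g, p) | c, lcm(lcm(g, p), lcm(s, m)) | c. From k | c and q | c, lcm(k, q) | c. Since v = c and l | v, l | c. lcm(k, q) | c, so lcm(lcm(k, q), l) | c. Since lcm(lcm(g, p), lcm(s, m)) | c, lcm(lcm(lcm(g, p), lcm(s, m)), lcm(lcm(k, q), l)) | c.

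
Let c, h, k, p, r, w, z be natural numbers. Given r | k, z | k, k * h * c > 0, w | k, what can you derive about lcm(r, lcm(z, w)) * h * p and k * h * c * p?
lcm(r, lcm(z, w)) * h * p ≤ k * h * c * p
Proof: z | k and w | k, thus lcm(z, w) | k. Since r | k, lcm(r, lcm(z, w)) | k. Then lcm(r, lcm(z, w)) * h | k * h. Then lcm(r, lcm(z, w)) * h | k * h * c. k * h * c > 0, so lcm(r, lcm(z, w)) * h ≤ k * h * c. Then lcm(r, lcm(z, w)) * h * p ≤ k * h * c * p.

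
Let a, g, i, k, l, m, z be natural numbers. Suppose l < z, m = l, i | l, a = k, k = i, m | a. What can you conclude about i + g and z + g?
i + g < z + g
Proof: Since a = k and k = i, a = i. From m = l and m | a, l | a. Since a = i, l | i. Since i | l, l = i. l < z, so i < z. Then i + g < z + g.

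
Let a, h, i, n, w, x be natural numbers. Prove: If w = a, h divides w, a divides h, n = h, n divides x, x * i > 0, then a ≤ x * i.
w = a and h divides w, hence h divides a. a divides h, so h = a. n = h and n divides x, therefore h divides x. h = a, so a divides x. Then a divides x * i. x * i > 0, so a ≤ x * i.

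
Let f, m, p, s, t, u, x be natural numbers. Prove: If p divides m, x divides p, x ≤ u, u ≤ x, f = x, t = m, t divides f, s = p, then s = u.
Since f = x and t divides f, t divides x. t = m, so m divides x. Since p divides m, p divides x. From x divides p, p = x. s = p, so s = x. x ≤ u and u ≤ x, thus x = u. Since s = x, s = u.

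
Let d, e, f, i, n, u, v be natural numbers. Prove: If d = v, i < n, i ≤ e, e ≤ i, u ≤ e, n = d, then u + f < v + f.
i ≤ e and e ≤ i, so i = e. Because n = d and d = v, n = v. i < n, so i < v. Since i = e, e < v. u ≤ e, so u < v. Then u + f < v + f.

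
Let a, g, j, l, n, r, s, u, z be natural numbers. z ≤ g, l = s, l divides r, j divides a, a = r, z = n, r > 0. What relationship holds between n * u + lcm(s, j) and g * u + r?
n * u + lcm(s, j) ≤ g * u + r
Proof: From z = n and z ≤ g, n ≤ g. By multiplying by a non-negative, n * u ≤ g * u. l = s and l divides r, therefore s divides r. a = r and j divides a, hence j divides r. s divides r, so lcm(s, j) divides r. Since r > 0, lcm(s, j) ≤ r. Since n * u ≤ g * u, n * u + lcm(s, j) ≤ g * u + r.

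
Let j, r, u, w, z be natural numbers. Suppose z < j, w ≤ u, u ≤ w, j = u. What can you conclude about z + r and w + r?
z + r < w + r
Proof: Because u ≤ w and w ≤ u, u = w. From j = u, j = w. Since z < j, z < w. Then z + r < w + r.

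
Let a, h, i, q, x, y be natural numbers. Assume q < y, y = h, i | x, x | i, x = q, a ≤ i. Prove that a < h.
Because i | x and x | i, i = x. x = q, so i = q. a ≤ i, so a ≤ q. y = h and q < y, thus q < h. a ≤ q, so a < h.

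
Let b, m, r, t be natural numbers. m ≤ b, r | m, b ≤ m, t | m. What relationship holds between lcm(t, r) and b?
lcm(t, r) | b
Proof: m ≤ b and b ≤ m, so m = b. From t | m and r | m, lcm(t, r) | m. m = b, so lcm(t, r) | b.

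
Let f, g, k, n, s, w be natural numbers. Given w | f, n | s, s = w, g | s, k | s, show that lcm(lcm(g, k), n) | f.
g | s and k | s, so lcm(g, k) | s. Since n | s, lcm(lcm(g, k), n) | s. Since s = w, lcm(lcm(g, k), n) | w. w | f, so lcm(lcm(g, k), n) | f.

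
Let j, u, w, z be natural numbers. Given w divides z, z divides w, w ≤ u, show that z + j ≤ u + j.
From w divides z and z divides w, w = z. Since w ≤ u, z ≤ u. Then z + j ≤ u + j.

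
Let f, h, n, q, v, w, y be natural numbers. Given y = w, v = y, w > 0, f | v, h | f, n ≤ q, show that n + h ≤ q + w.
v = y and f | v, hence f | y. Because h | f, h | y. From y = w, h | w. w > 0, so h ≤ w. n ≤ q, so n + h ≤ q + w.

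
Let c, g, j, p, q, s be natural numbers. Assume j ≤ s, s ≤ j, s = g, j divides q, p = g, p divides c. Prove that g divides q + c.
j ≤ s and s ≤ j, therefore j = s. s = g, so j = g. j divides q, so g divides q. Since p = g and p divides c, g divides c. g divides q, so g divides q + c.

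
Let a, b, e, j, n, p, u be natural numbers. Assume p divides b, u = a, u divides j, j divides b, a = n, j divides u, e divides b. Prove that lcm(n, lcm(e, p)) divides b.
u = a and a = n, hence u = n. j divides u and u divides j, so j = u. Since j divides b, u divides b. u = n, so n divides b. e divides b and p divides b, thus lcm(e, p) divides b. Since n divides b, lcm(n, lcm(e, p)) divides b.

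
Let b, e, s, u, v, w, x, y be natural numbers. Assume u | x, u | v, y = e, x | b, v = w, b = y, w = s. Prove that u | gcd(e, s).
b = y and y = e, thus b = e. u | x and x | b, therefore u | b. Since b = e, u | e. From v = w and w = s, v = s. u | v, so u | s. u | e, so u | gcd(e, s).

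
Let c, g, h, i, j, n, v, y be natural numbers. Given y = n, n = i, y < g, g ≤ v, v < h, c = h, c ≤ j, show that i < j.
Because y = n and n = i, y = i. Because y < g, i < g. Because g ≤ v and v < h, g < h. Since i < g, i < h. Since c = h and c ≤ j, h ≤ j. i < h, so i < j.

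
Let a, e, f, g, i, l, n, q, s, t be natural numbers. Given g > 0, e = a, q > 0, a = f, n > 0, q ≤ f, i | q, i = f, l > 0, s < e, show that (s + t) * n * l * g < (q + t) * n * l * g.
e = a and a = f, thus e = f. i = f and i | q, thus f | q. Since q > 0, f ≤ q. Since q ≤ f, f = q. e = f, so e = q. Since s < e, s < q. Then s + t < q + t. Since n > 0, (s + t) * n < (q + t) * n. Since l > 0, (s + t) * n * l < (q + t) * n * l. Since g > 0, (s + t) * n * l * g < (q + t) * n * l * g.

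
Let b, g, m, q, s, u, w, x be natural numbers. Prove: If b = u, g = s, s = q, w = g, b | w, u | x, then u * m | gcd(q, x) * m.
Since g = s and s = q, g = q. w = g and b | w, so b | g. Since g = q, b | q. Since b = u, u | q. Because u | x, u | gcd(q, x). Then u * m | gcd(q, x) * m.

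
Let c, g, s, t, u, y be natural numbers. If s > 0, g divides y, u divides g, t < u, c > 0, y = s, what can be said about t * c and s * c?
t * c < s * c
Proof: y = s and g divides y, therefore g divides s. Since u divides g, u divides s. From s > 0, u ≤ s. Since t < u, t < s. Using c > 0, by multiplying by a positive, t * c < s * c.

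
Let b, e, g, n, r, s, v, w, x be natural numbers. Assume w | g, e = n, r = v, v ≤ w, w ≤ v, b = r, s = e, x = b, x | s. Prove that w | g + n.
Because v ≤ w and w ≤ v, v = w. From r = v, r = w. Since x = b and x | s, b | s. s = e, so b | e. Since b = r, r | e. From r = w, w | e. e = n, so w | n. Because w | g, w | g + n.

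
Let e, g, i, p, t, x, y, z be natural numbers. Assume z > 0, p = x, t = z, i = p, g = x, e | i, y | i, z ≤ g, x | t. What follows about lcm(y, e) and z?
lcm(y, e) | z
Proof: Because i = p and p = x, i = x. t = z and x | t, hence x | z. z > 0, so x ≤ z. g = x and z ≤ g, hence z ≤ x. From x ≤ z, x = z. Since i = x, i = z. y | i and e | i, hence lcm(y, e) | i. i = z, so lcm(y, e) | z.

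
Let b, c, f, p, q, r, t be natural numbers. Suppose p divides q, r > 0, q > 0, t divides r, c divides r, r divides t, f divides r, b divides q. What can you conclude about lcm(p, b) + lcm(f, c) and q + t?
lcm(p, b) + lcm(f, c) ≤ q + t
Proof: p divides q and b divides q, hence lcm(p, b) divides q. q > 0, so lcm(p, b) ≤ q. r divides t and t divides r, therefore r = t. f divides r and c divides r, so lcm(f, c) divides r. Since r > 0, lcm(f, c) ≤ r. Since r = t, lcm(f, c) ≤ t. lcm(p, b) ≤ q, so lcm(p, b) + lcm(f, c) ≤ q + t.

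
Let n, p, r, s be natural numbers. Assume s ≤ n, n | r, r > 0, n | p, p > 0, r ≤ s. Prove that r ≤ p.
Since n | r and r > 0, n ≤ r. From r ≤ s and s ≤ n, r ≤ n. n ≤ r, so n = r. From n | p and p > 0, n ≤ p. n = r, so r ≤ p.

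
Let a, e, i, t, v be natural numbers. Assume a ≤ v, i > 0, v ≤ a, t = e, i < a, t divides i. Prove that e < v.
Since a ≤ v and v ≤ a, a = v. Because t divides i and i > 0, t ≤ i. Since i < a, t < a. t = e, so e < a. Since a = v, e < v.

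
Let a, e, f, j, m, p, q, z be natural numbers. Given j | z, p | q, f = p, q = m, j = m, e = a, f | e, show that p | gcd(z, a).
q = m and p | q, thus p | m. j = m and j | z, so m | z. p | m, so p | z. e = a and f | e, so f | a. f = p, so p | a. p | z, so p | gcd(z, a).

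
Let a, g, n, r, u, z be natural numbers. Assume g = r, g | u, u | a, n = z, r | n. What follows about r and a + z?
r | a + z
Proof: Because g = r and g | u, r | u. Since u | a, r | a. Because n = z and r | n, r | z. r | a, so r | a + z.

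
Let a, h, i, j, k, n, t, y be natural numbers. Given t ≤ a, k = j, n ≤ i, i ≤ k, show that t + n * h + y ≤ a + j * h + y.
Since n ≤ i and i ≤ k, n ≤ k. k = j, so n ≤ j. Then n * h ≤ j * h. Then n * h + y ≤ j * h + y. Since t ≤ a, t + n * h + y ≤ a + j * h + y.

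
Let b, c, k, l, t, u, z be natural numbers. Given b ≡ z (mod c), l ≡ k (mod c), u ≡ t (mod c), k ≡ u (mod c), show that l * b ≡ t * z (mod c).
Because l ≡ k (mod c) and k ≡ u (mod c), l ≡ u (mod c). Since u ≡ t (mod c), l ≡ t (mod c). Since b ≡ z (mod c), by multiplying congruences, l * b ≡ t * z (mod c).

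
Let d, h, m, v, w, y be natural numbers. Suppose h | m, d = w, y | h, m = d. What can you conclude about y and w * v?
y | w * v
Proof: Since m = d and d = w, m = w. y | h and h | m, hence y | m. m = w, so y | w. Then y | w * v.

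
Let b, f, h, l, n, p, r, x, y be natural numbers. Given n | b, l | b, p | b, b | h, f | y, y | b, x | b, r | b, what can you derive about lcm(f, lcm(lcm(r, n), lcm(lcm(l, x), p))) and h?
lcm(f, lcm(lcm(r, n), lcm(lcm(l, x), p))) | h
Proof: Since f | y and y | b, f | b. r | b and n | b, thus lcm(r, n) | b. Because l | b and x | b, lcm(l, x) | b. p | b, so lcm(lcm(l, x), p) | b. lcm(r, n) | b, so lcm(lcm(r, n), lcm(lcm(l, x), p)) | b. f | b, so lcm(f, lcm(lcm(r, n), lcm(lcm(l, x), p))) | b. Since b | h, lcm(f, lcm(lcm(r, n), lcm(lcm(l, x), p))) | h.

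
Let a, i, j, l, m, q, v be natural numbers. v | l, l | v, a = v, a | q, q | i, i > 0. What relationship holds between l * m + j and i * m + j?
l * m + j ≤ i * m + j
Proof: v | l and l | v, thus v = l. a | q and q | i, thus a | i. Since a = v, v | i. Since i > 0, v ≤ i. Since v = l, l ≤ i. Then l * m ≤ i * m. Then l * m + j ≤ i * m + j.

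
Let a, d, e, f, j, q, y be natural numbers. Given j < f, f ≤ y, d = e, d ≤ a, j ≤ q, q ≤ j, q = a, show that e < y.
d = e and d ≤ a, therefore e ≤ a. j ≤ q and q ≤ j, hence j = q. Since q = a, j = a. Since j < f, a < f. e ≤ a, so e < f. Since f ≤ y, e < y.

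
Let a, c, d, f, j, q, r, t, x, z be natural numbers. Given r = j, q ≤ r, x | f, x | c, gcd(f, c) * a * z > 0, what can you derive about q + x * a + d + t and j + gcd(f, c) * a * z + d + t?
q + x * a + d + t ≤ j + gcd(f, c) * a * z + d + t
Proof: Since r = j and q ≤ r, q ≤ j. Because x | f and x | c, x | gcd(f, c). Then x * a | gcd(f, c) * a. Then x * a | gcd(f, c) * a * z. From gcd(f, c) * a * z > 0, x * a ≤ gcd(f, c) * a * z. Then x * a + d ≤ gcd(f, c) * a * z + d. Then x * a + d + t ≤ gcd(f, c) * a * z + d + t. Since q ≤ j, q + x * a + d + t ≤ j + gcd(f, c) * a * z + d + t.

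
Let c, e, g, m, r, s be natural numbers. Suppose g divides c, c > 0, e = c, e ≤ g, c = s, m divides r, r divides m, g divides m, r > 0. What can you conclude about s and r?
s ≤ r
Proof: Since g divides c and c > 0, g ≤ c. From e = c and e ≤ g, c ≤ g. g ≤ c, so g = c. c = s, so g = s. m divides r and r divides m, hence m = r. Since g divides m, g divides r. From g = s, s divides r. Since r > 0, s ≤ r.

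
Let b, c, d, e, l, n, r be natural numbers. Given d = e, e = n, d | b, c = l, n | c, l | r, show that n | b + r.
Since d = e and e = n, d = n. Since d | b, n | b. c = l and n | c, thus n | l. From l | r, n | r. Since n | b, n | b + r.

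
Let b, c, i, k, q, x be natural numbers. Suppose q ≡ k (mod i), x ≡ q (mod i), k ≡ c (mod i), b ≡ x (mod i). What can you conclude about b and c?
b ≡ c (mod i)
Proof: Since b ≡ x (mod i) and x ≡ q (mod i), b ≡ q (mod i). Because q ≡ k (mod i), b ≡ k (mod i). k ≡ c (mod i), so b ≡ c (mod i).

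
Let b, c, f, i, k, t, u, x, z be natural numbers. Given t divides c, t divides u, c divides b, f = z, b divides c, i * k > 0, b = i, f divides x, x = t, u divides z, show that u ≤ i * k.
Because c divides b and b divides c, c = b. Since b = i, c = i. f = z and f divides x, therefore z divides x. x = t, so z divides t. u divides z, so u divides t. Since t divides u, t = u. Since t divides c, u divides c. c = i, so u divides i. Then u divides i * k. From i * k > 0, u ≤ i * k.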